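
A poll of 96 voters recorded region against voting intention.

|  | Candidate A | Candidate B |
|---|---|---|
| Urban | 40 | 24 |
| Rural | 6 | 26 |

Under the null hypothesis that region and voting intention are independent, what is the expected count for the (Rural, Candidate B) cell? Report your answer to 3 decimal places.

16.667

Row total (Rural) = 32; column total (Candidate B) = 50; grand total N = 96.
Expected count = (row total × column total) / N = 32 × 50 / 96 = 16.667.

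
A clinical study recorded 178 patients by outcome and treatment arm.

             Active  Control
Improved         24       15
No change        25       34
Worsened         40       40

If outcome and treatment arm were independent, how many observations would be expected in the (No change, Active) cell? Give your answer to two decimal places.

29.50

Row total (No change) = 59; column total (Active) = 89; grand total N = 178.
Expected count = (row total × column total) / N = 59 × 89 / 178 = 29.50.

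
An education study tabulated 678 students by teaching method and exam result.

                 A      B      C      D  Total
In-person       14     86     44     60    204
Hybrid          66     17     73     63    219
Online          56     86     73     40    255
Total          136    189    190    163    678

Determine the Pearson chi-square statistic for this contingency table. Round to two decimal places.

Grand total N = 678.
Expected counts (row total × column total / N):
  In-person, A: 204×136/678 = 40.920
  In-person, B: 204×189/678 = 56.867
  In-person, C: 204×190/678 = 57.168
  In-person, D: 204×163/678 = 49.044
  Hybrid, A: 219×136/678 = 43.929
  Hybrid, B: 219×189/678 = 61.049
  Hybrid, C: 219×190/678 = 61.372
  Hybrid, D: 219×163/678 = 52.650
  Online, A: 255×136/678 = 51.150
  Online, B: 255×189/678 = 71.084
  Online, C: 255×190/678 = 71.460
  Online, D: 255×163/678 = 61.305
Contributions (O − E)²/E:
  (14 − 40.920)²/40.920 = 17.7098
  (86 − 56.867)²/56.867 = 14.9249
  (44 − 57.168)²/57.168 = 3.0331
  (60 − 49.044)²/49.044 = 2.4475
  (66 − 43.929)²/43.929 = 11.0890
  (17 − 61.049)²/61.049 = 31.7829
  (73 − 61.372)²/61.372 = 2.2031
  (63 − 52.650)²/52.650 = 2.0346
  (56 − 51.150)²/51.150 = 0.4599
  (86 − 71.084)²/71.084 = 3.1299
  (73 − 71.460)²/71.460 = 0.0332
  (40 − 61.305)²/61.305 = 7.4040
χ² = 17.7098 + 14.9249 + 3.0331 + 2.4475 + 11.0890 + 31.7829 + 2.2031 + 2.0346 + 0.4599 + 3.1299 + 0.0332 + 7.4040 = 96.25

96.25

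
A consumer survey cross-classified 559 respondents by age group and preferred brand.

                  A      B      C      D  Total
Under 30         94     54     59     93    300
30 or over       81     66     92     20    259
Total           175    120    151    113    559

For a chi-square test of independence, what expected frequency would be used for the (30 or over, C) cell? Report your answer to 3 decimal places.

69.962

Row total (30 or over) = 259; column total (C) = 151; grand total N = 559.
Expected count = (row total × column total) / N = 259 × 151 / 559 = 69.962.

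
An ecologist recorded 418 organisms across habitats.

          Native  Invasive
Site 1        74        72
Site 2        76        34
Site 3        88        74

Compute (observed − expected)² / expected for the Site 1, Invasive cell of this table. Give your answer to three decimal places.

1.326

Row total (Site 1) = 146; column total (Invasive) = 180; N = 418.
Expected count E = 146 × 180 / 418 = 62.8708.
Contribution = (O − E)²/E = (72 − 62.8708)² / 62.8708 = 1.326.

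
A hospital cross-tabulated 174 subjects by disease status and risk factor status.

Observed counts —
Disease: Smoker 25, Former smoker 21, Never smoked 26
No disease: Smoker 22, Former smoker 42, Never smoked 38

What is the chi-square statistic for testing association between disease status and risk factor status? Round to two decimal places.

4.40

Row totals: 72, 102. Column totals: 47, 63, 64. Grand total N = 174.
Expected counts (row total × column total / N):
  Disease, Smoker: 72×47/174 = 19.448
  Disease, Former smoker: 72×63/174 = 26.069
  Disease, Never smoked: 72×64/174 = 26.483
  No disease, Smoker: 102×47/174 = 27.552
  No disease, Former smoker: 102×63/174 = 36.931
  No disease, Never smoked: 102×64/174 = 37.517
Contributions (O − E)²/E:
  (25 − 19.448)²/19.448 = 1.5850
  (21 − 26.069)²/26.069 = 0.9856
  (26 − 26.483)²/26.483 = 0.0088
  (22 − 27.552)²/27.552 = 1.1188
  (42 − 36.931)²/36.931 = 0.6958
  (38 − 37.517)²/37.517 = 0.0062
χ² = 1.5850 + 0.9856 + 0.0088 + 1.1188 + 0.6958 + 0.0062 = 4.40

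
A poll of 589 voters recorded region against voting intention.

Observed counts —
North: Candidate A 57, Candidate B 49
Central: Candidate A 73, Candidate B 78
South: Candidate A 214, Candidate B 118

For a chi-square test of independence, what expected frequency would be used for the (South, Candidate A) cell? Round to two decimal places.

193.90

Row total (South) = 332; column total (Candidate A) = 344; grand total N = 589.
Expected count = (row total × column total) / N = 332 × 344 / 589 = 193.90.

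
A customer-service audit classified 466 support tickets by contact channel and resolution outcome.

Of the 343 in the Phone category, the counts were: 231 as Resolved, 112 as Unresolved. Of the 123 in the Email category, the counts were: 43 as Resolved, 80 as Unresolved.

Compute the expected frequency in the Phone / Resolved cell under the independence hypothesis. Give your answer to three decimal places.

201.678

Row total (Phone) = 343; column total (Resolved) = 274; grand total N = 466.
Expected count = (row total × column total) / N = 343 × 274 / 466 = 201.678.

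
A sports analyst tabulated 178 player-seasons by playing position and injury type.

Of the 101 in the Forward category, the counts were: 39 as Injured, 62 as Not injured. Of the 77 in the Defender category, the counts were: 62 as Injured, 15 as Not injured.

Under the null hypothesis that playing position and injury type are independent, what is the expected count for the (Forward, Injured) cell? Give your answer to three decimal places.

57.309

Row total (Forward) = 101; column total (Injured) = 101; grand total N = 178.
Expected count = (row total × column total) / N = 101 × 101 / 178 = 57.309.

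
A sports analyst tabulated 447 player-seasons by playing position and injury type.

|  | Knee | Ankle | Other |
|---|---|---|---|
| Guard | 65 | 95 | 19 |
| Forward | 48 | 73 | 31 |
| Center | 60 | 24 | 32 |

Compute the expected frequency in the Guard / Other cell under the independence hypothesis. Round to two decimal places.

32.84

Row total (Guard) = 179; column total (Other) = 82; grand total N = 447.
Expected count = (row total × column total) / N = 179 × 82 / 447 = 32.84.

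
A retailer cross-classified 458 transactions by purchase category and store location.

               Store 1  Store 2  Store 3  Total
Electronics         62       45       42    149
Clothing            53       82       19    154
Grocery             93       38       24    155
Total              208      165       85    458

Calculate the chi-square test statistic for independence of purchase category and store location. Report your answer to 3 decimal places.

Grand total N = 458.
Expected counts (row total × column total / N):
  Electronics, Store 1: 149×208/458 = 67.668122
  Electronics, Store 2: 149×165/458 = 53.679039
  Electronics, Store 3: 149×85/458 = 27.652838
  Clothing, Store 1: 154×208/458 = 69.938865
  Clothing, Store 2: 154×165/458 = 55.480349
  Clothing, Store 3: 154×85/458 = 28.580786
  Grocery, Store 1: 155×208/458 = 70.393013
  Grocery, Store 2: 155×165/458 = 55.840611
  Grocery, Store 3: 155×85/458 = 28.766376
Contributions (O − E)²/E:
  (62 − 67.668122)²/67.668122 = 0.4748
  (45 − 53.679039)²/53.679039 = 1.4033
  (42 − 27.652838)²/27.652838 = 7.4438
  (53 − 69.938865)²/69.938865 = 4.1025
  (82 − 55.480349)²/55.480349 = 12.6764
  (19 − 28.580786)²/28.580786 = 3.2116
  (93 − 70.393013)²/70.393013 = 7.2603
  (38 − 55.840611)²/55.840611 = 5.6999
  (24 − 28.766376)²/28.766376 = 0.7898
χ² = 0.4748 + 1.4033 + 7.4438 + 4.1025 + 12.6764 + 3.2116 + 7.2603 + 5.6999 + 0.7898 = 43.062

43.062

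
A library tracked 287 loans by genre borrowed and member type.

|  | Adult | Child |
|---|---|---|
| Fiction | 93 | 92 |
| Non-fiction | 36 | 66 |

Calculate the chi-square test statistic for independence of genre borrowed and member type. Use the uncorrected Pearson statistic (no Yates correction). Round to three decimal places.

Row totals: 185, 102. Column totals: 129, 158. Grand total N = 287.
Expected counts (row total × column total / N):
  Fiction, Adult: 185×129/287 = 83.1533
  Fiction, Child: 185×158/287 = 101.8467
  Non-fiction, Adult: 102×129/287 = 45.8467
  Non-fiction, Child: 102×158/287 = 56.1533
Contributions (O − E)²/E:
  (93 − 83.1533)²/83.1533 = 1.1660
  (92 − 101.8467)²/101.8467 = 0.9520
  (36 − 45.8467)²/45.8467 = 2.1148
  (66 − 56.1533)²/56.1533 = 1.7267
χ² = 1.1660 + 0.9520 + 2.1148 + 1.7267 = 5.959

5.959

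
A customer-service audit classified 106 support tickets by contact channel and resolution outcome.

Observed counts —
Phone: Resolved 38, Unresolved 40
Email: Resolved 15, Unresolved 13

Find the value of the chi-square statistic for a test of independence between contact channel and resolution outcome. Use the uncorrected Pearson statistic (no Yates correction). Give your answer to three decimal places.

Row totals: 78, 28. Column totals: 53, 53. Grand total N = 106.
Expected counts (row total × column total / N):
  Phone, Resolved: 78×53/106 = 39.0000
  Phone, Unresolved: 78×53/106 = 39.0000
  Email, Resolved: 28×53/106 = 14.0000
  Email, Unresolved: 28×53/106 = 14.0000
Contributions (O − E)²/E:
  (38 − 39.0000)²/39.0000 = 0.0256
  (40 − 39.0000)²/39.0000 = 0.0256
  (15 − 14.0000)²/14.0000 = 0.0714
  (13 − 14.0000)²/14.0000 = 0.0714
χ² = 0.0256 + 0.0256 + 0.0714 + 0.0714 = 0.194

0.194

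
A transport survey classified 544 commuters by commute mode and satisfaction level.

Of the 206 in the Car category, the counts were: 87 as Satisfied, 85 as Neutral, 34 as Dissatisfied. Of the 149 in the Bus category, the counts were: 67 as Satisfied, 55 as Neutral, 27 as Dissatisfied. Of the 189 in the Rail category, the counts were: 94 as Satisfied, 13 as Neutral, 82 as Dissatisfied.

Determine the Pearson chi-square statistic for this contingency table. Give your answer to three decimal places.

Row totals: 206, 149, 189. Column totals: 248, 153, 143. Grand total N = 544.
Expected counts (row total × column total / N):
  Car, Satisfied: 206×248/544 = 93.9118
  Car, Neutral: 206×153/544 = 57.9375
  Car, Dissatisfied: 206×143/544 = 54.1507
  Bus, Satisfied: 149×248/544 = 67.9265
  Bus, Neutral: 149×153/544 = 41.9062
  Bus, Dissatisfied: 149×143/544 = 39.1673
  Rail, Satisfied: 189×248/544 = 86.1618
  Rail, Neutral: 189×153/544 = 53.1562
  Rail, Dissatisfied: 189×143/544 = 49.6820
Contributions (O − E)²/E:
  (87 − 93.9118)²/93.9118 = 0.5087
  (85 − 57.9375)²/57.9375 = 12.6408
  (34 − 54.1507)²/54.1507 = 7.4985
  (67 − 67.9265)²/67.9265 = 0.0126
  (55 − 41.9062)²/41.9062 = 4.0912
  (27 − 39.1673)²/39.1673 = 3.7798
  (94 − 86.1618)²/86.1618 = 0.7130
  (13 − 53.1562)²/53.1562 = 30.3355
  (82 − 49.6820)²/49.6820 = 21.0228
χ² = 0.5087 + 12.6408 + 7.4985 + 0.0126 + 4.0912 + 3.7798 + 0.7130 + 30.3355 + 21.0228 = 80.603

80.603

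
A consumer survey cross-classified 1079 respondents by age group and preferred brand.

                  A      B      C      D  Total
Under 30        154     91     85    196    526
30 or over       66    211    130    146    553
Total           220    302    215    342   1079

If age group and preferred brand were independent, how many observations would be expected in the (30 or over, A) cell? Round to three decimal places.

112.753

Row total (30 or over) = 553; column total (A) = 220; grand total N = 1079.
Expected count = (row total × column total) / N = 553 × 220 / 1079 = 112.753.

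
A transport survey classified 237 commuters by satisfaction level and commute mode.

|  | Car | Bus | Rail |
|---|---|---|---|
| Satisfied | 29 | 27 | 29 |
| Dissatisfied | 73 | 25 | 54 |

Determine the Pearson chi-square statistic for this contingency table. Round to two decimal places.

8.31

Row totals: 85, 152. Column totals: 102, 52, 83. Grand total N = 237.
Expected counts (row total × column total / N):
  Satisfied, Car: 85×102/237 = 36.582
  Satisfied, Bus: 85×52/237 = 18.650
  Satisfied, Rail: 85×83/237 = 29.768
  Dissatisfied, Car: 152×102/237 = 65.418
  Dissatisfied, Bus: 152×52/237 = 33.350
  Dissatisfied, Rail: 152×83/237 = 53.232
Contributions (O − E)²/E:
  (29 − 36.582)²/36.582 = 1.5714
  (27 − 18.650)²/18.650 = 3.7385
  (29 − 29.768)²/29.768 = 0.0198
  (73 − 65.418)²/65.418 = 0.8788
  (25 − 33.350)²/33.350 = 2.0906
  (54 − 53.232)²/53.232 = 0.0111
χ² = 1.5714 + 3.7385 + 0.0198 + 0.8788 + 2.0906 + 0.0111 = 8.31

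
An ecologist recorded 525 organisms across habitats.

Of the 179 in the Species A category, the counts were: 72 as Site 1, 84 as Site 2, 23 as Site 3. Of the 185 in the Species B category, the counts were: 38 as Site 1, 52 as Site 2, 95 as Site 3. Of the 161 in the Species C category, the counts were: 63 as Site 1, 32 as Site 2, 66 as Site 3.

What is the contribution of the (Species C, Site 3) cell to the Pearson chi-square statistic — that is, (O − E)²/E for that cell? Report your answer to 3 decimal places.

Row total (Species C) = 161; column total (Site 3) = 184; N = 525.
Expected count E = 161 × 184 / 525 = 56.42667.
Contribution = (O − E)²/E = (66 − 56.42667)² / 56.42667 = 1.624.

1.624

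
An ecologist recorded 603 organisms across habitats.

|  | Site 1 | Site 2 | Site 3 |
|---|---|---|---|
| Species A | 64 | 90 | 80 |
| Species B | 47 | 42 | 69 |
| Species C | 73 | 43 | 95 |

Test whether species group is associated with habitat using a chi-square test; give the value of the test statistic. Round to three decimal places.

Row totals: 234, 158, 211. Column totals: 184, 175, 244. Grand total N = 603.
Expected counts (row total × column total / N):
  Species A, Site 1: 234×184/603 = 71.4030
  Species A, Site 2: 234×175/603 = 67.9104
  Species A, Site 3: 234×244/603 = 94.6866
  Species B, Site 1: 158×184/603 = 48.2123
  Species B, Site 2: 158×175/603 = 45.8541
  Species B, Site 3: 158×244/603 = 63.9337
  Species C, Site 1: 211×184/603 = 64.3847
  Species C, Site 2: 211×175/603 = 61.2355
  Species C, Site 3: 211×244/603 = 85.3798
Contributions (O − E)²/E:
  (64 − 71.4030)²/71.4030 = 0.7675
  (90 − 67.9104)²/67.9104 = 7.1852
  (80 − 94.6866)²/94.6866 = 2.2780
  (47 − 48.2123)²/48.2123 = 0.0305
  (42 − 45.8541)²/45.8541 = 0.3239
  (69 − 63.9337)²/63.9337 = 0.4015
  (73 − 64.3847)²/64.3847 = 1.1528
  (43 − 61.2355)²/61.2355 = 5.4304
  (95 − 85.3798)²/85.3798 = 1.0840
χ² = 0.7675 + 7.1852 + 2.2780 + 0.0305 + 0.3239 + 0.4015 + 1.1528 + 5.4304 + 1.0840 = 18.654

18.654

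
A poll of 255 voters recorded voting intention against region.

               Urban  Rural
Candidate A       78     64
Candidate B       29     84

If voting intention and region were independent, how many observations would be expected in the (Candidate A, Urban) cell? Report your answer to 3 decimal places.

Row total (Candidate A) = 142; column total (Urban) = 107; grand total N = 255.
Expected count = (row total × column total) / N = 142 × 107 / 255 = 59.584.

59.584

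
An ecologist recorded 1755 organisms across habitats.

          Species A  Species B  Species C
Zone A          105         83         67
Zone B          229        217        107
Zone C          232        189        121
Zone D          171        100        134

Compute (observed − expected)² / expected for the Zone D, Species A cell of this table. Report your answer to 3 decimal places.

Row total (Zone D) = 405; column total (Species A) = 737; N = 1755.
Expected count E = 405 × 737 / 1755 = 170.0769.
Contribution = (O − E)²/E = (171 − 170.0769)² / 170.0769 = 0.005.

0.005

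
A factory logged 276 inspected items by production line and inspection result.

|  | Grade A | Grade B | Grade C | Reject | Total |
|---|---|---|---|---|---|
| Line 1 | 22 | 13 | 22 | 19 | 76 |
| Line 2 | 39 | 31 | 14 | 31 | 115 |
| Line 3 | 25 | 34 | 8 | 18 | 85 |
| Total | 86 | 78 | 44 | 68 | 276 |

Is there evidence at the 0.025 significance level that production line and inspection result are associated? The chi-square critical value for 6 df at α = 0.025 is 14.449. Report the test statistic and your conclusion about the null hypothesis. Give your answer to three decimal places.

20.073; reject H₀

Grand total N = 276.
Expected counts (row total × column total / N):
  Line 1, Grade A: 76×86/276 = 23.6812
  Line 1, Grade B: 76×78/276 = 21.4783
  Line 1, Grade C: 76×44/276 = 12.1159
  Line 1, Reject: 76×68/276 = 18.7246
  Line 2, Grade A: 115×86/276 = 35.8333
  Line 2, Grade B: 115×78/276 = 32.5000
  Line 2, Grade C: 115×44/276 = 18.3333
  Line 2, Reject: 115×68/276 = 28.3333
  Line 3, Grade A: 85×86/276 = 26.4855
  Line 3, Grade B: 85×78/276 = 24.0217
  Line 3, Grade C: 85×44/276 = 13.5507
  Line 3, Reject: 85×68/276 = 20.9420
Contributions (O − E)²/E:
  (22 − 23.6812)²/23.6812 = 0.1194
  (13 − 21.4783)²/21.4783 = 3.3467
  (22 − 12.1159)²/12.1159 = 8.0634
  (19 − 18.7246)²/18.7246 = 0.0041
  (39 − 35.8333)²/35.8333 = 0.2799
  (31 − 32.5000)²/32.5000 = 0.0692
  (14 − 18.3333)²/18.3333 = 1.0242
  (31 − 28.3333)²/28.3333 = 0.2510
  (25 − 26.4855)²/26.4855 = 0.0833
  (34 − 24.0217)²/24.0217 = 4.1449
  (8 − 13.5507)²/13.5507 = 2.2737
  (18 − 20.9420)²/20.9420 = 0.4133
χ² = 0.1194 + 3.3467 + 8.0634 + 0.0041 + 0.2799 + 0.0692 + 1.0242 + 0.2510 + 0.0833 + 4.1449 + 2.2737 + 0.4133 = 20.073
df = (3−1)(4−1) = 6. Since 20.073 > 14.449, reject the null hypothesis of independence at α = 0.025.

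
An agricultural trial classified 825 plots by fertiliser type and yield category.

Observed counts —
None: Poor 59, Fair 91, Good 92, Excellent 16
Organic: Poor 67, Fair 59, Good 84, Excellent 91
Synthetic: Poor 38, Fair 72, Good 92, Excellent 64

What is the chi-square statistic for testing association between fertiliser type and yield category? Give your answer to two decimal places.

62.80

Row totals: 258, 301, 266. Column totals: 164, 222, 268, 171. Grand total N = 825.
Expected counts (row total × column total / N):
  None, Poor: 258×164/825 = 51.287
  None, Fair: 258×222/825 = 69.425
  None, Good: 258×268/825 = 83.811
  None, Excellent: 258×171/825 = 53.476
  Organic, Poor: 301×164/825 = 59.835
  Organic, Fair: 301×222/825 = 80.996
  Organic, Good: 301×268/825 = 97.779
  Organic, Excellent: 301×171/825 = 62.389
  Synthetic, Poor: 266×164/825 = 52.878
  Synthetic, Fair: 266×222/825 = 71.578
  Synthetic, Good: 266×268/825 = 86.410
  Synthetic, Excellent: 266×171/825 = 55.135
Contributions (O − E)²/E:
  (59 − 51.287)²/51.287 = 1.1600
  (91 − 69.425)²/69.425 = 6.7048
  (92 − 83.811)²/83.811 = 0.8001
  (16 − 53.476)²/53.476 = 26.2632
  (67 − 59.835)²/59.835 = 0.8580
  (59 − 80.996)²/80.996 = 5.9734
  (84 − 97.779)²/97.779 = 1.9417
  (91 − 62.389)²/62.389 = 13.1207
  (38 − 52.878)²/52.878 = 4.1861
  (72 − 71.578)²/71.578 = 0.0025
  (92 − 86.410)²/86.410 = 0.3616
  (64 − 55.135)²/55.135 = 1.4254
χ² = 1.1600 + 6.7048 + 0.8001 + 26.2632 + 0.8580 + 5.9734 + 1.9417 + 13.1207 + 4.1861 + 0.0025 + 0.3616 + 1.4254 = 62.80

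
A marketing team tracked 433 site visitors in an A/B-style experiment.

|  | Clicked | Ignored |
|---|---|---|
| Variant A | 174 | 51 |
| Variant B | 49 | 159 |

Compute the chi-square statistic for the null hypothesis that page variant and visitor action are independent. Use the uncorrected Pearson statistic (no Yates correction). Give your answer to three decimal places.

Row totals: 225, 208. Column totals: 223, 210. Grand total N = 433.
Expected counts (row total × column total / N):
  Variant A, Clicked: 225×223/433 = 115.8776
  Variant A, Ignored: 225×210/433 = 109.1224
  Variant B, Clicked: 208×223/433 = 107.1224
  Variant B, Ignored: 208×210/433 = 100.8776
Contributions (O − E)²/E:
  (174 − 115.8776)²/115.8776 = 29.1533
  (51 − 109.1224)²/109.1224 = 30.9580
  (49 − 107.1224)²/107.1224 = 31.5360
  (159 − 100.8776)²/100.8776 = 33.4882
χ² = 29.1533 + 30.9580 + 31.5360 + 33.4882 = 125.136

125.136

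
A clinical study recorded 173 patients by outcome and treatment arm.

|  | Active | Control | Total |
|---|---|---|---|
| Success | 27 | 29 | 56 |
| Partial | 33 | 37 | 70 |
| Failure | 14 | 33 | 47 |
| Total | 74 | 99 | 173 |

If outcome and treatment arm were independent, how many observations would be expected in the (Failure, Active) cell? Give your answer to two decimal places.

20.10

Row total (Failure) = 47; column total (Active) = 74; grand total N = 173.
Expected count = (row total × column total) / N = 47 × 74 / 173 = 20.10.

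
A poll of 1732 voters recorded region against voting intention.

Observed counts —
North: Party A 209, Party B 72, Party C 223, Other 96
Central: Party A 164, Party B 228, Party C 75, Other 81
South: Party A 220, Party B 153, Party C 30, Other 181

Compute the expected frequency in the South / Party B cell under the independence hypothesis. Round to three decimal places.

152.744

Row total (South) = 584; column total (Party B) = 453; grand total N = 1732.
Expected count = (row total × column total) / N = 584 × 453 / 1732 = 152.744.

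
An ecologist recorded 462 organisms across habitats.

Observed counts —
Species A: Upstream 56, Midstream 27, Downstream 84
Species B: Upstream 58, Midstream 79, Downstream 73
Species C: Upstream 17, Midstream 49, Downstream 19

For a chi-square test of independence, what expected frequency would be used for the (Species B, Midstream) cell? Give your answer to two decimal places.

Row total (Species B) = 210; column total (Midstream) = 155; grand total N = 462.
Expected count = (row total × column total) / N = 210 × 155 / 462 = 70.45.

70.45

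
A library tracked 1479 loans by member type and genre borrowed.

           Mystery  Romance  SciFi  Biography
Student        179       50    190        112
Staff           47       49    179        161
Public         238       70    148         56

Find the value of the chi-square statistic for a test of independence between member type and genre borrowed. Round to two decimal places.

183.38

Row totals: 531, 436, 512. Column totals: 464, 169, 517, 329. Grand total N = 1479.
Expected counts (row total × column total / N):
  Student, Mystery: 531×464/1479 = 166.588
  Student, Romance: 531×169/1479 = 60.675
  Student, SciFi: 531×517/1479 = 185.617
  Student, Biography: 531×329/1479 = 118.120
  Staff, Mystery: 436×464/1479 = 136.784
  Staff, Romance: 436×169/1479 = 49.820
  Staff, SciFi: 436×517/1479 = 152.408
  Staff, Biography: 436×329/1479 = 96.987
  Public, Mystery: 512×464/1479 = 160.627
  Public, Romance: 512×169/1479 = 58.504
  Public, SciFi: 512×517/1479 = 178.975
  Public, Biography: 512×329/1479 = 113.893
Contributions (O − E)²/E:
  (179 − 166.588)²/166.588 = 0.9248
  (50 − 60.675)²/60.675 = 1.8781
  (190 − 185.617)²/185.617 = 0.1035
  (112 − 118.120)²/118.120 = 0.3171
  (47 − 136.784)²/136.784 = 58.9335
  (49 − 49.820)²/49.820 = 0.0135
  (179 − 152.408)²/152.408 = 4.6397
  (161 − 96.987)²/96.987 = 42.2496
  (238 − 160.627)²/160.627 = 37.2701
  (70 − 58.504)²/58.504 = 2.2590
  (148 − 178.975)²/178.975 = 5.3608
  (56 − 113.893)²/113.893 = 29.4276
χ² = 0.9248 + 1.8781 + 0.1035 + 0.3171 + 58.9335 + 0.0135 + 4.6397 + 42.2496 + 37.2701 + 2.2590 + 5.3608 + 29.4276 = 183.38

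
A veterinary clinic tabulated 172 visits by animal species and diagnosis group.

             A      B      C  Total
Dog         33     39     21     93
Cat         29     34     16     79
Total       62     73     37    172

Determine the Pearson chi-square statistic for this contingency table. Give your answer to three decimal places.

0.138

Grand total N = 172.
Expected counts (row total × column total / N):
  Dog, A: 93×62/172 = 33.5233
  Dog, B: 93×73/172 = 39.4709
  Dog, C: 93×37/172 = 20.0058
  Cat, A: 79×62/172 = 28.4767
  Cat, B: 79×73/172 = 33.5291
  Cat, C: 79×37/172 = 16.9942
Contributions (O − E)²/E:
  (33 − 33.5233)²/33.5233 = 0.0082
  (39 − 39.4709)²/39.4709 = 0.0056
  (21 − 20.0058)²/20.0058 = 0.0494
  (29 − 28.4767)²/28.4767 = 0.0096
  (34 − 33.5291)²/33.5291 = 0.0066
  (16 − 16.9942)²/16.9942 = 0.0582
χ² = 0.0082 + 0.0056 + 0.0494 + 0.0096 + 0.0066 + 0.0582 = 0.138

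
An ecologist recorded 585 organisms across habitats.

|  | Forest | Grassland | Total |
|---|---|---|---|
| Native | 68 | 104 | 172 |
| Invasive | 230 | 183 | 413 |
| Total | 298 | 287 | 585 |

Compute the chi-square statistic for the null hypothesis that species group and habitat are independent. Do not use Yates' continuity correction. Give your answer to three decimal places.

Grand total N = 585.
Expected counts (row total × column total / N):
  Native, Forest: 172×298/585 = 87.6171
  Native, Grassland: 172×287/585 = 84.3829
  Invasive, Forest: 413×298/585 = 210.3829
  Invasive, Grassland: 413×287/585 = 202.6171
Contributions (O − E)²/E:
  (68 − 87.6171)²/87.6171 = 4.3922
  (104 − 84.3829)²/84.3829 = 4.5605
  (230 − 210.3829)²/210.3829 = 1.8292
  (183 − 202.6171)²/202.6171 = 1.8993
χ² = 4.3922 + 4.5605 + 1.8292 + 1.8993 = 12.681

12.681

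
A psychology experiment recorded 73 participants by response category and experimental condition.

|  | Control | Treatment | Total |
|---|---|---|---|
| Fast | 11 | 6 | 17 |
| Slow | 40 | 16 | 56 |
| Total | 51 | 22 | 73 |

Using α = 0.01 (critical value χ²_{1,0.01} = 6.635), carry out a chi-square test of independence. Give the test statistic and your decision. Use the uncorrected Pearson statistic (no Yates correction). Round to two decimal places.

Grand total N = 73.
Expected counts (row total × column total / N):
  Fast, Control: 17×51/73 = 11.877
  Fast, Treatment: 17×22/73 = 5.123
  Slow, Control: 56×51/73 = 39.123
  Slow, Treatment: 56×22/73 = 16.877
Contributions (O − E)²/E:
  (11 − 11.877)²/11.877 = 0.0648
  (6 − 5.123)²/5.123 = 0.1501
  (40 − 39.123)²/39.123 = 0.0197
  (16 − 16.877)²/16.877 = 0.0456
χ² = 0.0648 + 0.1501 + 0.0197 + 0.0456 = 0.28
df = (2−1)(2−1) = 1. Since 0.28 < 6.635, fail to reject the null hypothesis of independence at α = 0.01.

0.28; fail to reject H₀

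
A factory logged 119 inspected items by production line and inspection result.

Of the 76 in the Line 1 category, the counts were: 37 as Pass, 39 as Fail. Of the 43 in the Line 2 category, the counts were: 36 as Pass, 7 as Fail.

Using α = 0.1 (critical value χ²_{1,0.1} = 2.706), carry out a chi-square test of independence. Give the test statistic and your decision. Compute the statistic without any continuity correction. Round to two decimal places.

14.22; reject H₀

Row totals: 76, 43. Column totals: 73, 46. Grand total N = 119.
Expected counts (row total × column total / N):
  Line 1, Pass: 76×73/119 = 46.622
  Line 1, Fail: 76×46/119 = 29.378
  Line 2, Pass: 43×73/119 = 26.378
  Line 2, Fail: 43×46/119 = 16.622
Contributions (O − E)²/E:
  (37 − 46.622)²/46.622 = 1.9858
  (39 − 29.378)²/29.378 = 3.1514
  (36 − 26.378)²/26.378 = 3.5099
  (7 − 16.622)²/16.622 = 5.5699
χ² = 1.9858 + 3.1514 + 3.5099 + 5.5699 = 14.22
df = (2−1)(2−1) = 1. Since 14.22 > 2.706, reject the null hypothesis of independence at α = 0.1.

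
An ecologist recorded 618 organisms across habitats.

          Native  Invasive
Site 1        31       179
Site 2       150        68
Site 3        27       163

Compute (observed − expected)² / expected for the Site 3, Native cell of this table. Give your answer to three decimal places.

Row total (Site 3) = 190; column total (Native) = 208; N = 618.
Expected count E = 190 × 208 / 618 = 63.9482.
Contribution = (O − E)²/E = (27 − 63.9482)² / 63.9482 = 21.348.

21.348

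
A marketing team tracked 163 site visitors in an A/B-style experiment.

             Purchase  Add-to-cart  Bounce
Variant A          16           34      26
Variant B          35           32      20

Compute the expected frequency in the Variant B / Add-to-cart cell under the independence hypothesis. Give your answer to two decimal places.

Row total (Variant B) = 87; column total (Add-to-cart) = 66; grand total N = 163.
Expected count = (row total × column total) / N = 87 × 66 / 163 = 35.23.

35.23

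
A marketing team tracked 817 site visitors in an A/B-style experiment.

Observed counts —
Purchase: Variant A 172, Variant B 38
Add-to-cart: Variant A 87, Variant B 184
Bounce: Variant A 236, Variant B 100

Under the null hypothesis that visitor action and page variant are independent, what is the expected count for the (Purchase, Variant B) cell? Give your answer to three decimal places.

Row total (Purchase) = 210; column total (Variant B) = 322; grand total N = 817.
Expected count = (row total × column total) / N = 210 × 322 / 817 = 82.766.

82.766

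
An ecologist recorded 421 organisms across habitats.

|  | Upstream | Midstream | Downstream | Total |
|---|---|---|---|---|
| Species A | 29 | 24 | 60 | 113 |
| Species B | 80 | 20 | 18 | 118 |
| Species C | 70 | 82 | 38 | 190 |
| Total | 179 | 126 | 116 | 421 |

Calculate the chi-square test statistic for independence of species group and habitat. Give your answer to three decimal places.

Grand total N = 421.
Expected counts (row total × column total / N):
  Species A, Upstream: 113×179/421 = 48.04513
  Species A, Midstream: 113×126/421 = 33.81948
  Species A, Downstream: 113×116/421 = 31.13539
  Species B, Upstream: 118×179/421 = 50.17102
  Species B, Midstream: 118×126/421 = 35.31591
  Species B, Downstream: 118×116/421 = 32.51306
  Species C, Upstream: 190×179/421 = 80.78385
  Species C, Midstream: 190×126/421 = 56.86461
  Species C, Downstream: 190×116/421 = 52.35154
Contributions (O − E)²/E:
  (29 − 48.04513)²/48.04513 = 7.5495
  (24 − 33.81948)²/33.81948 = 2.8511
  (60 − 31.13539)²/31.13539 = 26.7594
  (80 − 50.17102)²/50.17102 = 17.7347
  (20 − 35.31591)²/35.31591 = 6.6422
  (18 − 32.51306)²/32.51306 = 6.4783
  (70 − 80.78385)²/80.78385 = 1.4395
  (82 − 56.86461)²/56.86461 = 11.1104
  (38 − 52.35154)²/52.35154 = 3.9343
χ² = 7.5495 + 2.8511 + 26.7594 + 17.7347 + 6.6422 + 6.4783 + 1.4395 + 11.1104 + 3.9343 = 84.499

84.499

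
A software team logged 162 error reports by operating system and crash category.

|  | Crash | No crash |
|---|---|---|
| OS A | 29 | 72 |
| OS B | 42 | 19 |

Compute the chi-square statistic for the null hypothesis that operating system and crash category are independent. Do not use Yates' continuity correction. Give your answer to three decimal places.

24.889

Row totals: 101, 61. Column totals: 71, 91. Grand total N = 162.
Expected counts (row total × column total / N):
  OS A, Crash: 101×71/162 = 44.2654
  OS A, No crash: 101×91/162 = 56.7346
  OS B, Crash: 61×71/162 = 26.7346
  OS B, No crash: 61×91/162 = 34.2654
Contributions (O − E)²/E:
  (29 − 44.2654)²/44.2654 = 5.2644
  (72 − 56.7346)²/56.7346 = 4.1074
  (42 − 26.7346)²/26.7346 = 8.7165
  (19 − 34.2654)²/34.2654 = 6.8008
χ² = 5.2644 + 4.1074 + 8.7165 + 6.8008 = 24.889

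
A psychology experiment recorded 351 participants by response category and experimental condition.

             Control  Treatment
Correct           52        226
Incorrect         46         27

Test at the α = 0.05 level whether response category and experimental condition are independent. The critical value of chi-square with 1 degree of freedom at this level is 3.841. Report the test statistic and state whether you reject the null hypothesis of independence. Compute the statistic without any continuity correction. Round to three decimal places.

Row totals: 278, 73. Column totals: 98, 253. Grand total N = 351.
Expected counts (row total × column total / N):
  Correct, Control: 278×98/351 = 77.6182
  Correct, Treatment: 278×253/351 = 200.3818
  Incorrect, Control: 73×98/351 = 20.3818
  Incorrect, Treatment: 73×253/351 = 52.6182
Contributions (O − E)²/E:
  (52 − 77.6182)²/77.6182 = 8.4554
  (226 − 200.3818)²/200.3818 = 3.2752
  (46 − 20.3818)²/20.3818 = 32.1999
  (27 − 52.6182)²/52.6182 = 12.4727
χ² = 8.4554 + 3.2752 + 32.1999 + 12.4727 = 56.403
df = (2−1)(2−1) = 1. Since 56.403 > 3.841, reject the null hypothesis of independence at α = 0.05.

56.403; reject H₀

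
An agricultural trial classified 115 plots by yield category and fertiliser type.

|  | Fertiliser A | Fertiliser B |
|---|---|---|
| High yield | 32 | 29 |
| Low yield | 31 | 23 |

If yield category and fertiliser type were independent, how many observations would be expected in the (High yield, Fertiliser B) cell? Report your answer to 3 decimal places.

27.583

Row total (High yield) = 61; column total (Fertiliser B) = 52; grand total N = 115.
Expected count = (row total × column total) / N = 61 × 52 / 115 = 27.583.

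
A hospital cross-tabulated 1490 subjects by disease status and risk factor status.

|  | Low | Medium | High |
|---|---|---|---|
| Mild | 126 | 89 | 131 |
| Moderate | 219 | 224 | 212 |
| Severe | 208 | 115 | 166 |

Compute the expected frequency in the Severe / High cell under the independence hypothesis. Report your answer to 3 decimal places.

Row total (Severe) = 489; column total (High) = 509; grand total N = 1490.
Expected count = (row total × column total) / N = 489 × 509 / 1490 = 167.048.

167.048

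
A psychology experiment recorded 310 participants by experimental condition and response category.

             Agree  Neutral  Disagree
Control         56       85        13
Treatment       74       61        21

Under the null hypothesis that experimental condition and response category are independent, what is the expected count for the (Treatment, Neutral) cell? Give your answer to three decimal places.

Row total (Treatment) = 156; column total (Neutral) = 146; grand total N = 310.
Expected count = (row total × column total) / N = 156 × 146 / 310 = 73.471.

73.471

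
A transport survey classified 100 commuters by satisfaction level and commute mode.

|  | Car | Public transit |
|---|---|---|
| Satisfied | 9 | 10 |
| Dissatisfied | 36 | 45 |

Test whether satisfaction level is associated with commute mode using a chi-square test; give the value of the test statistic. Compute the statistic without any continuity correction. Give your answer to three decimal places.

0.053

Row totals: 19, 81. Column totals: 45, 55. Grand total N = 100.
Expected counts (row total × column total / N):
  Satisfied, Car: 19×45/100 = 8.5500
  Satisfied, Public transit: 19×55/100 = 10.4500
  Dissatisfied, Car: 81×45/100 = 36.4500
  Dissatisfied, Public transit: 81×55/100 = 44.5500
Contributions (O − E)²/E:
  (9 − 8.5500)²/8.5500 = 0.0237
  (10 − 10.4500)²/10.4500 = 0.0194
  (36 − 36.4500)²/36.4500 = 0.0056
  (45 − 44.5500)²/44.5500 = 0.0045
χ² = 0.0237 + 0.0194 + 0.0056 + 0.0045 = 0.053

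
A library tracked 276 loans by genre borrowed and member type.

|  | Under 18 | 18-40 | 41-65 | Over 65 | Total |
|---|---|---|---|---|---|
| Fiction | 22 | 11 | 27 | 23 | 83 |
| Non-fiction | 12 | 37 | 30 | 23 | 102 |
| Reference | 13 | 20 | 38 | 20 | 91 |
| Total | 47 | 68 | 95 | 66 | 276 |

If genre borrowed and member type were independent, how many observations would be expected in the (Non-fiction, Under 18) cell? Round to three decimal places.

17.370

Row total (Non-fiction) = 102; column total (Under 18) = 47; grand total N = 276.
Expected count = (row total × column total) / N = 102 × 47 / 276 = 17.370.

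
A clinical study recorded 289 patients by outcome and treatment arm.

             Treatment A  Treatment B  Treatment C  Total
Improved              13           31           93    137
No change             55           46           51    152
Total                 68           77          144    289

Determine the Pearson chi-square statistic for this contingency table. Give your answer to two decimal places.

40.44

Grand total N = 289.
Expected counts (row total × column total / N):
  Improved, Treatment A: 137×68/289 = 32.2353
  Improved, Treatment B: 137×77/289 = 36.5017
  Improved, Treatment C: 137×144/289 = 68.2630
  No change, Treatment A: 152×68/289 = 35.7647
  No change, Treatment B: 152×77/289 = 40.4983
  No change, Treatment C: 152×144/289 = 75.7370
Contributions (O − E)²/E:
  (13 − 32.2353)²/32.2353 = 11.4780
  (31 − 36.5017)²/36.5017 = 0.8292
  (93 − 68.2630)²/68.2630 = 8.9641
  (55 − 35.7647)²/35.7647 = 10.3453
  (46 − 40.4983)²/40.4983 = 0.7474
  (51 − 75.7370)²/75.7370 = 8.0795
χ² = 11.4780 + 0.8292 + 8.9641 + 10.3453 + 0.7474 + 8.0795 = 40.44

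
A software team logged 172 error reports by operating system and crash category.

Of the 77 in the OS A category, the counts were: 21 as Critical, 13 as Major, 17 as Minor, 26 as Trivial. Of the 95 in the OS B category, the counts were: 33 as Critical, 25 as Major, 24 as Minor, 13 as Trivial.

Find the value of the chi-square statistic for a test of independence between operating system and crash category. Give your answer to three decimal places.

Row totals: 77, 95. Column totals: 54, 38, 41, 39. Grand total N = 172.
Expected counts (row total × column total / N):
  OS A, Critical: 77×54/172 = 24.1744
  OS A, Major: 77×38/172 = 17.0116
  OS A, Minor: 77×41/172 = 18.3547
  OS A, Trivial: 77×39/172 = 17.4593
  OS B, Critical: 95×54/172 = 29.8256
  OS B, Major: 95×38/172 = 20.9884
  OS B, Minor: 95×41/172 = 22.6453
  OS B, Trivial: 95×39/172 = 21.5407
Contributions (O − E)²/E:
  (21 − 24.1744)²/24.1744 = 0.4168
  (13 − 17.0116)²/17.0116 = 0.9460
  (17 − 18.3547)²/18.3547 = 0.1000
  (26 − 17.4593)²/17.4593 = 4.1779
  (33 − 29.8256)²/29.8256 = 0.3379
  (25 − 20.9884)²/20.9884 = 0.7668
  (24 − 22.6453)²/22.6453 = 0.0810
  (13 − 21.5407)²/21.5407 = 3.3863
χ² = 0.4168 + 0.9460 + 0.1000 + 4.1779 + 0.3379 + 0.7668 + 0.0810 + 3.3863 = 10.213

10.213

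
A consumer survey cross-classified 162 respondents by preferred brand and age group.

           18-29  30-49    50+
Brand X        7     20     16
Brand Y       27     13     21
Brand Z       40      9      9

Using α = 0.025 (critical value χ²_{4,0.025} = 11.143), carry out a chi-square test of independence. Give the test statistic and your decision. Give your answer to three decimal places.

30.347; reject H₀

Row totals: 43, 61, 58. Column totals: 74, 42, 46. Grand total N = 162.
Expected counts (row total × column total / N):
  Brand X, 18-29: 43×74/162 = 19.64198
  Brand X, 30-49: 43×42/162 = 11.14815
  Brand X, 50+: 43×46/162 = 12.20988
  Brand Y, 18-29: 61×74/162 = 27.86420
  Brand Y, 30-49: 61×42/162 = 15.81481
  Brand Y, 50+: 61×46/162 = 17.32099
  Brand Z, 18-29: 58×74/162 = 26.49383
  Brand Z, 30-49: 58×42/162 = 15.03704
  Brand Z, 50+: 58×46/162 = 16.46914
Contributions (O − E)²/E:
  (7 − 19.64198)²/19.64198 = 8.1366
  (20 − 11.14815)²/11.14815 = 7.0285
  (16 − 12.20988)²/12.20988 = 1.1765
  (27 − 27.86420)²/27.86420 = 0.0268
  (13 − 15.81481)²/15.81481 = 0.5010
  (21 − 17.32099)²/17.32099 = 0.7814
  (40 − 26.49383)²/26.49383 = 6.8852
  (9 − 15.03704)²/15.03704 = 2.4237
  (9 − 16.46914)²/16.46914 = 3.3874
χ² = 8.1366 + 7.0285 + 1.1765 + 0.0268 + 0.5010 + 0.7814 + 6.8852 + 2.4237 + 3.3874 = 30.347
df = (3−1)(3−1) = 4. Since 30.347 > 11.143, reject the null hypothesis of independence at α = 0.025.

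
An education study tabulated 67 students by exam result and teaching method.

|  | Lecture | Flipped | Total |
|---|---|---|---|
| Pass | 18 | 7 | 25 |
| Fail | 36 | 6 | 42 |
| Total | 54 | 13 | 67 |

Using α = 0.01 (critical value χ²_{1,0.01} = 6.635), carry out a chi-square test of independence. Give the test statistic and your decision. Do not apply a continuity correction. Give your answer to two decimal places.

1.88; fail to reject H₀

Grand total N = 67.
Expected counts (row total × column total / N):
  Pass, Lecture: 25×54/67 = 20.149
  Pass, Flipped: 25×13/67 = 4.851
  Fail, Lecture: 42×54/67 = 33.851
  Fail, Flipped: 42×13/67 = 8.149
Contributions (O − E)²/E:
  (18 − 20.149)²/20.149 = 0.2292
  (7 − 4.851)²/4.851 = 0.9520
  (36 − 33.851)²/33.851 = 0.1364
  (6 − 8.149)²/8.149 = 0.5667
χ² = 0.2292 + 0.9520 + 0.1364 + 0.5667 = 1.88
df = (2−1)(2−1) = 1. Since 1.88 < 6.635, fail to reject the null hypothesis of independence at α = 0.01.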